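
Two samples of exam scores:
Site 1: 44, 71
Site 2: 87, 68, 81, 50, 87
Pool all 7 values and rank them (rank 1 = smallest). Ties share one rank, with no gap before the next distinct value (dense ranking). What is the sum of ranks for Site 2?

22

Sorted (ascending): 44, 50, 68, 71, 81, 87, 87
The 2 values of 87 share dense rank 6.
Remaining distinct values take the next consecutive integers.
Site 2 values → pooled ranks: 87→6, 68→3, 81→5, 50→2, 87→6
Rank sum = 6 + 3 + 5 + 2 + 6 = 22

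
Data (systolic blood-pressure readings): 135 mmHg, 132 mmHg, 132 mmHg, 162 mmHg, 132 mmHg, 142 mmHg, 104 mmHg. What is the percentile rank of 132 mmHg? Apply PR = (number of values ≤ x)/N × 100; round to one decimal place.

N = 7.
Strictly below 132: 1. Equal to 132: 3.
PR = 4/7 × 100 = 57.1

57.1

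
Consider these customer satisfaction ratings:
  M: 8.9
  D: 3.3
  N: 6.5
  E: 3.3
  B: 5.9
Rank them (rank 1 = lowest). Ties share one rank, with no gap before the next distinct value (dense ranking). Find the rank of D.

Sorted (ascending): 3.3, 3.3, 5.9, 6.5, 8.9
The 2 values of 3.3 share dense rank 1.
Remaining distinct values take the next consecutive integers.
D has value 3.3 → rank 1.

1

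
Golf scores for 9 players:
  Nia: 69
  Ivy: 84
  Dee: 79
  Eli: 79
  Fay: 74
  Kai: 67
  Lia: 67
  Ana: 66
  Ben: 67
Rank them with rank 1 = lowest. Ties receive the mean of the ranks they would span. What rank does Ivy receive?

Sorted (ascending): 66, 67, 67, 67, 69, 74, 79, 79, 84
The 3 values of 67 occupy positions 2–4 → average rank 3.
The 2 values of 79 occupy positions 7–8 → average rank (7+8)/2 = 7.5.
Ivy has value 84 → rank 9.

9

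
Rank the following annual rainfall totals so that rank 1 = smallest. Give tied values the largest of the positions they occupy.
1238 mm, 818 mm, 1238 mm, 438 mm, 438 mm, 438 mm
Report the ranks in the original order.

Sorted (ascending): 438, 438, 438, 818, 1238, 1238
The 3 values of 438 occupy positions 1–3 → each gets rank 3.
The 2 values of 1238 occupy positions 5–6 → each gets rank 6.

6, 4, 6, 3, 3, 3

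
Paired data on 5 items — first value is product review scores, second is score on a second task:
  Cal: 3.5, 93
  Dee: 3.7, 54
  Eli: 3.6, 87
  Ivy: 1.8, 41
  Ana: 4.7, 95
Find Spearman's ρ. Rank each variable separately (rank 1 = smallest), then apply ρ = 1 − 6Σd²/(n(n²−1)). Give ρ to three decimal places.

Ranks of variable 1: 2, 4, 3, 1, 5
Ranks of variable 2: 4, 2, 3, 1, 5
d = r₁ − r₂: -2, 2, 0, 0, 0
d²: 4, 4, 0, 0, 0; Σd² = 8
ρ = 1 − 6·8/(5·24) = 1 − 48/120 = 0.600

0.600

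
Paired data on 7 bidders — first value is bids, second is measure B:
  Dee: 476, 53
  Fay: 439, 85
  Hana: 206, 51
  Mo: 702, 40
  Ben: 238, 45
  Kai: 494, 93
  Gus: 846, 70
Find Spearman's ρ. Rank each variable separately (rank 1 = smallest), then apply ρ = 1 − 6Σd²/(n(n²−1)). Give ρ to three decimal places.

0.179

Ranks of variable 1: 4, 3, 1, 6, 2, 5, 7
Ranks of variable 2: 4, 6, 3, 1, 2, 7, 5
d = r₁ − r₂: 0, -3, -2, 5, 0, -2, 2
d²: 0, 9, 4, 25, 0, 4, 4; Σd² = 46
ρ = 1 − 6·46/(7·48) = 1 − 276/336 = 0.179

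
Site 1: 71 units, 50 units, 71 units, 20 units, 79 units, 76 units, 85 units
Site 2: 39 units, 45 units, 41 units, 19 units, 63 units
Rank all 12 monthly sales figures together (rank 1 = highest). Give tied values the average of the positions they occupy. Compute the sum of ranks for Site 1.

Sorted (descending): 85, 79, 76, 71, 71, 63, 50, 45, 41, 39, 20, 19
The 2 values of 71 occupy positions 4–5 → average rank (4+5)/2 = 4.5.
Site 1 values → pooled ranks: 71→4.5, 50→7, 71→4.5, 20→11, 79→2, 76→3, 85→1
Rank sum = 4.5 + 7 + 4.5 + 11 + 2 + 3 + 1 = 33

33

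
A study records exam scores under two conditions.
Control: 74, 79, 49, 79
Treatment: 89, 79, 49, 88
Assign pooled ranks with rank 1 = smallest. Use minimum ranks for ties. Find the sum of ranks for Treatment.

20

Sorted (ascending): 49, 49, 74, 79, 79, 79, 88, 89
The 2 values of 49 occupy positions 1–2 → each gets rank 1.
The 3 values of 79 occupy positions 4–6 → each gets rank 4.
Treatment values → pooled ranks: 89→8, 79→4, 49→1, 88→7
Rank sum = 8 + 4 + 1 + 7 = 20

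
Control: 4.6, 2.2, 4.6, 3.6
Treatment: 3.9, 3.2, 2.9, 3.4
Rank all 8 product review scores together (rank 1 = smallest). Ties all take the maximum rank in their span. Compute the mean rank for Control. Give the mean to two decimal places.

5.50

Sorted (ascending): 2.2, 2.9, 3.2, 3.4, 3.6, 3.9, 4.6, 4.6
The 2 values of 4.6 occupy positions 7–8 → each gets rank 8.
Control values → pooled ranks: 4.6→8, 2.2→1, 4.6→8, 3.6→5
Mean rank = (8 + 1 + 8 + 5) / 4 = 5.50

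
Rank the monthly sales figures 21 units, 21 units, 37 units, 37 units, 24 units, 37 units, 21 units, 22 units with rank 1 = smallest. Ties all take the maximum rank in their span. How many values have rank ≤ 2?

0

Sorted (ascending): 21, 21, 21, 22, 24, 37, 37, 37
The 3 values of 21 occupy positions 1–3 → each gets rank 3.
The 3 values of 37 occupy positions 6–8 → each gets rank 8.
Ranks ≤ 2: {} → 0 values.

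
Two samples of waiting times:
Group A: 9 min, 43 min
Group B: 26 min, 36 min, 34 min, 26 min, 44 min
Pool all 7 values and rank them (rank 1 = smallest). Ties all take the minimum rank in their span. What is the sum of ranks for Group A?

7

Sorted (ascending): 9, 26, 26, 34, 36, 43, 44
The 2 values of 26 occupy positions 2–3 → each gets rank 2.
Group A values → pooled ranks: 9→1, 43→6
Rank sum = 1 + 6 = 7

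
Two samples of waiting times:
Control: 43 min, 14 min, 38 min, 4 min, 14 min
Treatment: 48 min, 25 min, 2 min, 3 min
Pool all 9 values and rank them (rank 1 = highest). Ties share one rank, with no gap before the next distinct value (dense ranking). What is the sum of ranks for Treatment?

Sorted (descending): 48, 43, 38, 25, 14, 14, 4, 3, 2
The 2 values of 14 share dense rank 5.
Remaining distinct values take the next consecutive integers.
Treatment values → pooled ranks: 48→1, 25→4, 2→8, 3→7
Rank sum = 1 + 4 + 8 + 7 = 20

20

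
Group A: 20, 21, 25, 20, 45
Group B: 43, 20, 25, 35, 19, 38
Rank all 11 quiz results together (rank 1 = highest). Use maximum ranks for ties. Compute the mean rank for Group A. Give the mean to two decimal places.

6.80

Sorted (descending): 45, 43, 38, 35, 25, 25, 21, 20, 20, 20, 19
The 2 values of 25 occupy positions 5–6 → each gets rank 6.
The 3 values of 20 occupy positions 8–10 → each gets rank 10.
Group A values → pooled ranks: 20→10, 21→7, 25→6, 20→10, 45→1
Mean rank = (10 + 7 + 6 + 10 + 1) / 5 = 6.80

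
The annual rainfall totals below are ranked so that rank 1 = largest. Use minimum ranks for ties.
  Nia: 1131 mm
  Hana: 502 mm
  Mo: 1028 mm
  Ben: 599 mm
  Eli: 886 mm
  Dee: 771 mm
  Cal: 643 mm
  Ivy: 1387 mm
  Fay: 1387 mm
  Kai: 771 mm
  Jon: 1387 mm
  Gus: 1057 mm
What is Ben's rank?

11

Sorted (descending): 1387, 1387, 1387, 1131, 1057, 1028, 886, 771, 771, 643, 599, 502
The 3 values of 1387 occupy positions 1–3 → each gets rank 1.
The 2 values of 771 occupy positions 8–9 → each gets rank 8.
Ben has value 599 mm → rank 11.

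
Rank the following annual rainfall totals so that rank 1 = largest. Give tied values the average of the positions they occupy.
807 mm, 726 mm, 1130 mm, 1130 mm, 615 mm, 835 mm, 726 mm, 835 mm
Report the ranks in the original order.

5, 6.5, 1.5, 1.5, 8, 3.5, 6.5, 3.5

Sorted (descending): 1130, 1130, 835, 835, 807, 726, 726, 615
The 2 values of 1130 occupy positions 1–2 → average rank (1+2)/2 = 1.5.
The 2 values of 835 occupy positions 3–4 → average rank (3+4)/2 = 3.5.
The 2 values of 726 occupy positions 6–7 → average rank (6+7)/2 = 6.5.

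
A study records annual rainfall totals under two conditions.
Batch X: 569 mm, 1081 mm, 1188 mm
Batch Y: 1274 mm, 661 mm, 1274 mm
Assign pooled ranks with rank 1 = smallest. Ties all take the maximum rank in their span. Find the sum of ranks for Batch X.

8

Sorted (ascending): 569, 661, 1081, 1188, 1274, 1274
The 2 values of 1274 occupy positions 5–6 → each gets rank 6.
Batch X values → pooled ranks: 569→1, 1081→3, 1188→4
Rank sum = 1 + 3 + 4 = 8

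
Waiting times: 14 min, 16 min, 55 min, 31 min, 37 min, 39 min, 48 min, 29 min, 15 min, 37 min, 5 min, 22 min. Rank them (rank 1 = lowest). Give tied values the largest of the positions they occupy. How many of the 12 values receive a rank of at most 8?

7

Sorted (ascending): 5, 14, 15, 16, 22, 29, 31, 37, 37, 39, 48, 55
The 2 values of 37 occupy positions 8–9 → each gets rank 9.
Ranks ≤ 8: {1, 2, 3, 4, 5, 6, 7} → 7 values.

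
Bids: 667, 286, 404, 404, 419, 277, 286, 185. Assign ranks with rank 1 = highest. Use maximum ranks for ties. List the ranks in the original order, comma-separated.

Sorted (descending): 667, 419, 404, 404, 286, 286, 277, 185
The 2 values of 404 occupy positions 3–4 → each gets rank 4.
The 2 values of 286 occupy positions 5–6 → each gets rank 6.

1, 6, 4, 4, 2, 7, 6, 8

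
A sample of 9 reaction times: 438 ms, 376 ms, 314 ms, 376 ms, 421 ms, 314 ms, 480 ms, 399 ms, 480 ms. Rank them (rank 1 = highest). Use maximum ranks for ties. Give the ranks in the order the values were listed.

3, 7, 9, 7, 4, 9, 2, 5, 2

Sorted (descending): 480, 480, 438, 421, 399, 376, 376, 314, 314
The 2 values of 480 occupy positions 1–2 → each gets rank 2.
The 2 values of 376 occupy positions 6–7 → each gets rank 7.
The 2 values of 314 occupy positions 8–9 → each gets rank 9.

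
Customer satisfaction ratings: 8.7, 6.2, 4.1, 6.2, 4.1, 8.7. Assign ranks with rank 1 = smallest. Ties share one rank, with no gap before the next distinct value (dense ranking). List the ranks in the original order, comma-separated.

Sorted (ascending): 4.1, 4.1, 6.2, 6.2, 8.7, 8.7
The 2 values of 4.1 share dense rank 1.
The 2 values of 6.2 share dense rank 2.
The 2 values of 8.7 share dense rank 3.

3, 2, 1, 2, 1, 3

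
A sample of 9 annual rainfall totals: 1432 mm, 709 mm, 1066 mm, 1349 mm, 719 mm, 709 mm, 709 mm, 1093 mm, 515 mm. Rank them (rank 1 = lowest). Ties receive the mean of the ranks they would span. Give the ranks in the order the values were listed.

9, 3, 6, 8, 5, 3, 3, 7, 1

Sorted (ascending): 515, 709, 709, 709, 719, 1066, 1093, 1349, 1432
The 3 values of 709 occupy positions 2–4 → average rank 3.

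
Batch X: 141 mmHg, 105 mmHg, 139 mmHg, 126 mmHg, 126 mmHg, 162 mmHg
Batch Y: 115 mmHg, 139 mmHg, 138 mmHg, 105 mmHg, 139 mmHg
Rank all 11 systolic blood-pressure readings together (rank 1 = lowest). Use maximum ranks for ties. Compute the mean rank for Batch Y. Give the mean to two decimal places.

Sorted (ascending): 105, 105, 115, 126, 126, 138, 139, 139, 139, 141, 162
The 2 values of 105 occupy positions 1–2 → each gets rank 2.
The 2 values of 126 occupy positions 4–5 → each gets rank 5.
The 3 values of 139 occupy positions 7–9 → each gets rank 9.
Batch Y values → pooled ranks: 115→3, 139→9, 138→6, 105→2, 139→9
Mean rank = (3 + 9 + 6 + 2 + 9) / 5 = 5.80

5.80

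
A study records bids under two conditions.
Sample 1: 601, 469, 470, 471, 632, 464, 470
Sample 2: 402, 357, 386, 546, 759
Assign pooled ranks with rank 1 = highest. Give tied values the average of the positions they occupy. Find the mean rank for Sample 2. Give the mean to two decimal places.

7.60

Sorted (descending): 759, 632, 601, 546, 471, 470, 470, 469, 464, 402, 386, 357
The 2 values of 470 occupy positions 6–7 → average rank (6+7)/2 = 6.5.
Sample 2 values → pooled ranks: 402→10, 357→12, 386→11, 546→4, 759→1
Mean rank = (10 + 12 + 11 + 4 + 1) / 5 = 7.60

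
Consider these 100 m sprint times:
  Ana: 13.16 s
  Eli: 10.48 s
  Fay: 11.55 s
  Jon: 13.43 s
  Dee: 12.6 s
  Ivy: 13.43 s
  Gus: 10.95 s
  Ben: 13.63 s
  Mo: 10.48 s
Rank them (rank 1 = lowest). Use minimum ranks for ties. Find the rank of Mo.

1

Sorted (ascending): 10.48, 10.48, 10.95, 11.55, 12.6, 13.16, 13.43, 13.43, 13.63
The 2 values of 10.48 occupy positions 1–2 → each gets rank 1.
The 2 values of 13.43 occupy positions 7–8 → each gets rank 7.
Mo has value 10.48 s → rank 1.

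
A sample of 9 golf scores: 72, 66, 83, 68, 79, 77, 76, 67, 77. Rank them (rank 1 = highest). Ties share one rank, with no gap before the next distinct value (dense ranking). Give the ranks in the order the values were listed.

Sorted (descending): 83, 79, 77, 77, 76, 72, 68, 67, 66
The 2 values of 77 share dense rank 3.
Remaining distinct values take the next consecutive integers.

5, 8, 1, 6, 2, 3, 4, 7, 3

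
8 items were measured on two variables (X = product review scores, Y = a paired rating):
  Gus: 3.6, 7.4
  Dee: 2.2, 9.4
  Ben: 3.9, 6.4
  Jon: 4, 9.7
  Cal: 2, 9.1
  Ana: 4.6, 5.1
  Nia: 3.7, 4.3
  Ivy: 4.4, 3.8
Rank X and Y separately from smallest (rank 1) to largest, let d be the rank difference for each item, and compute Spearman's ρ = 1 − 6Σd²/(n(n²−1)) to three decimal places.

-0.476

Ranks of variable 1: 3, 2, 5, 6, 1, 8, 4, 7
Ranks of variable 2: 5, 7, 4, 8, 6, 3, 2, 1
d = r₁ − r₂: -2, -5, 1, -2, -5, 5, 2, 6
d²: 4, 25, 1, 4, 25, 25, 4, 36; Σd² = 124
ρ = 1 − 6·124/(8·63) = 1 − 744/504 = -0.476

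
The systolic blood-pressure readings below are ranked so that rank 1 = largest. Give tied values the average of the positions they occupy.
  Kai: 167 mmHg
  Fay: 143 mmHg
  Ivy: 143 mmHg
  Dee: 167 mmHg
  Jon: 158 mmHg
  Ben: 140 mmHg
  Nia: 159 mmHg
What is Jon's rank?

Sorted (descending): 167, 167, 159, 158, 143, 143, 140
The 2 values of 167 occupy positions 1–2 → average rank (1+2)/2 = 1.5.
The 2 values of 143 occupy positions 5–6 → average rank (5+6)/2 = 5.5.
Jon has value 158 mmHg → rank 4.

4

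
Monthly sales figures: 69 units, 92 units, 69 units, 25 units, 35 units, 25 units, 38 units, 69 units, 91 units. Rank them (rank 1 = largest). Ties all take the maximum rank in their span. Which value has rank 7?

35

Sorted (descending): 92, 91, 69, 69, 69, 38, 35, 25, 25
The 3 values of 69 occupy positions 3–5 → each gets rank 5.
The 2 values of 25 occupy positions 8–9 → each gets rank 9.
Rank 7 → value 35.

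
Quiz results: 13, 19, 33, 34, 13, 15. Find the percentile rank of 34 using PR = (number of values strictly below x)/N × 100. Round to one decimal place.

N = 6.
Strictly below 34: 5. Equal to 34: 1.
PR = 5/6 × 100 = 83.3

83.3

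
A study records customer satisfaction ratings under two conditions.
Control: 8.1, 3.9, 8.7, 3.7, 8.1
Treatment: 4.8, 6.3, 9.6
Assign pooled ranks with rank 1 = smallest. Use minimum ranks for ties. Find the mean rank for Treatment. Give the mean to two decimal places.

Sorted (ascending): 3.7, 3.9, 4.8, 6.3, 8.1, 8.1, 8.7, 9.6
The 2 values of 8.1 occupy positions 5–6 → each gets rank 5.
Treatment values → pooled ranks: 4.8→3, 6.3→4, 9.6→8
Mean rank = (3 + 4 + 8) / 3 = 5.00

5.00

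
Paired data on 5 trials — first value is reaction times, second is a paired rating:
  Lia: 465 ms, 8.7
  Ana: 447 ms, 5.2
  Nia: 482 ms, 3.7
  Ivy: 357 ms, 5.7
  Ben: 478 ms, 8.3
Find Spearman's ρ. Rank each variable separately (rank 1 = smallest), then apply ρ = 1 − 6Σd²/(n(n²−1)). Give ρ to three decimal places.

-0.200

Ranks of variable 1: 3, 2, 5, 1, 4
Ranks of variable 2: 5, 2, 1, 3, 4
d = r₁ − r₂: -2, 0, 4, -2, 0
d²: 4, 0, 16, 4, 0; Σd² = 24
ρ = 1 − 6·24/(5·24) = 1 − 144/120 = -0.200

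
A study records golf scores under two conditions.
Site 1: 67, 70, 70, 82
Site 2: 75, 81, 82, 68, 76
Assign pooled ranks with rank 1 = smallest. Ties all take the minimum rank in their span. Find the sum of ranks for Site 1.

15

Sorted (ascending): 67, 68, 70, 70, 75, 76, 81, 82, 82
The 2 values of 70 occupy positions 3–4 → each gets rank 3.
The 2 values of 82 occupy positions 8–9 → each gets rank 8.
Site 1 values → pooled ranks: 67→1, 70→3, 70→3, 82→8
Rank sum = 1 + 3 + 3 + 8 = 15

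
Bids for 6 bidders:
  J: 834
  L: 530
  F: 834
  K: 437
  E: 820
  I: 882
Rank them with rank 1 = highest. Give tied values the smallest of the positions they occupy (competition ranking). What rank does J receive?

2

Sorted (descending): 882, 834, 834, 820, 530, 437
The 2 values of 834 occupy positions 2–3 → each gets rank 2.
J has value 834 → rank 2.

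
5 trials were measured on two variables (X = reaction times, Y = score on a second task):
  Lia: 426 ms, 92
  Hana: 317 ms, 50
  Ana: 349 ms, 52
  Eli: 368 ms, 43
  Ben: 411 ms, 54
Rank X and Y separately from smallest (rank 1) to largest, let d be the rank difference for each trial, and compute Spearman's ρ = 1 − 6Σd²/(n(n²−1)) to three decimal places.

Ranks of variable 1: 5, 1, 2, 3, 4
Ranks of variable 2: 5, 2, 3, 1, 4
d = r₁ − r₂: 0, -1, -1, 2, 0
d²: 0, 1, 1, 4, 0; Σd² = 6
ρ = 1 − 6·6/(5·24) = 1 − 36/120 = 0.700

0.700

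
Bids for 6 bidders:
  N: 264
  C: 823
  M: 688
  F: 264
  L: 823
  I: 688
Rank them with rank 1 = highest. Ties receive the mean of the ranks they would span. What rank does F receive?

5.5

Sorted (descending): 823, 823, 688, 688, 264, 264
The 2 values of 823 occupy positions 1–2 → average rank (1+2)/2 = 1.5.
The 2 values of 688 occupy positions 3–4 → average rank (3+4)/2 = 3.5.
The 2 values of 264 occupy positions 5–6 → average rank (5+6)/2 = 5.5.
F has value 264 → rank 5.5.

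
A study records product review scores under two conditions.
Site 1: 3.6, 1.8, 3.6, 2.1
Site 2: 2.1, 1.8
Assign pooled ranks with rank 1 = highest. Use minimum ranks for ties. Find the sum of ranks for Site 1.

10

Sorted (descending): 3.6, 3.6, 2.1, 2.1, 1.8, 1.8
The 2 values of 3.6 occupy positions 1–2 → each gets rank 1.
The 2 values of 2.1 occupy positions 3–4 → each gets rank 3.
The 2 values of 1.8 occupy positions 5–6 → each gets rank 5.
Site 1 values → pooled ranks: 3.6→1, 1.8→5, 3.6→1, 2.1→3
Rank sum = 1 + 5 + 1 + 3 = 10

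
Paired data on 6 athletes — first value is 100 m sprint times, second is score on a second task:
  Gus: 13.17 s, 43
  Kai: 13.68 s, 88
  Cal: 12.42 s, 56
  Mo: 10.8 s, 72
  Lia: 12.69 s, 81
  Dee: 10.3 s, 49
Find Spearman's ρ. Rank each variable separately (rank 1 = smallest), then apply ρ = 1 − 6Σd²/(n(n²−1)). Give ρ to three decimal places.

Ranks of variable 1: 5, 6, 3, 2, 4, 1
Ranks of variable 2: 1, 6, 3, 4, 5, 2
d = r₁ − r₂: 4, 0, 0, -2, -1, -1
d²: 16, 0, 0, 4, 1, 1; Σd² = 22
ρ = 1 − 6·22/(6·35) = 1 − 132/210 = 0.371

0.371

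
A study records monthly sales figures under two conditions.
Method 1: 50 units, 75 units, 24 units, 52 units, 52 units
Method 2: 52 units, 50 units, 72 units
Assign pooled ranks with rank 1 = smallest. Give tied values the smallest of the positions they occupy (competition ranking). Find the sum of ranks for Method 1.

19

Sorted (ascending): 24, 50, 50, 52, 52, 52, 72, 75
The 2 values of 50 occupy positions 2–3 → each gets rank 2.
The 3 values of 52 occupy positions 4–6 → each gets rank 4.
Method 1 values → pooled ranks: 50→2, 75→8, 24→1, 52→4, 52→4
Rank sum = 2 + 8 + 1 + 4 + 4 = 19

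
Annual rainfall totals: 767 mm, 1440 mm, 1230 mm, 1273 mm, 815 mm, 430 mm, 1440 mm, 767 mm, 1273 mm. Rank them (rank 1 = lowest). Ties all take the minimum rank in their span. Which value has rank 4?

Sorted (ascending): 430, 767, 767, 815, 1230, 1273, 1273, 1440, 1440
The 2 values of 767 occupy positions 2–3 → each gets rank 2.
The 2 values of 1273 occupy positions 6–7 → each gets rank 6.
The 2 values of 1440 occupy positions 8–9 → each gets rank 8.
Rank 4 → value 815.

815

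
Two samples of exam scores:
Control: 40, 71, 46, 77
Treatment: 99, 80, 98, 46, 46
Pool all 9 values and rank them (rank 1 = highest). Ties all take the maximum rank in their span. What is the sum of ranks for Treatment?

Sorted (descending): 99, 98, 80, 77, 71, 46, 46, 46, 40
The 3 values of 46 occupy positions 6–8 → each gets rank 8.
Treatment values → pooled ranks: 99→1, 80→3, 98→2, 46→8, 46→8
Rank sum = 1 + 3 + 2 + 8 + 8 = 22

22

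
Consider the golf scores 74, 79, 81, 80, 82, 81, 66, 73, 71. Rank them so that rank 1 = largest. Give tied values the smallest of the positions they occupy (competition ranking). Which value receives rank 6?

74

Sorted (descending): 82, 81, 81, 80, 79, 74, 73, 71, 66
The 2 values of 81 occupy positions 2–3 → each gets rank 2.
Rank 6 → value 74.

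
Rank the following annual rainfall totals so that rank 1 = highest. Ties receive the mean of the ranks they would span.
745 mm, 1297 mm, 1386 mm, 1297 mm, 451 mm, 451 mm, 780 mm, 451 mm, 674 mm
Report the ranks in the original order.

5, 2.5, 1, 2.5, 8, 8, 4, 8, 6

Sorted (descending): 1386, 1297, 1297, 780, 745, 674, 451, 451, 451
The 2 values of 1297 occupy positions 2–3 → average rank (2+3)/2 = 2.5.
The 3 values of 451 occupy positions 7–9 → average rank 8.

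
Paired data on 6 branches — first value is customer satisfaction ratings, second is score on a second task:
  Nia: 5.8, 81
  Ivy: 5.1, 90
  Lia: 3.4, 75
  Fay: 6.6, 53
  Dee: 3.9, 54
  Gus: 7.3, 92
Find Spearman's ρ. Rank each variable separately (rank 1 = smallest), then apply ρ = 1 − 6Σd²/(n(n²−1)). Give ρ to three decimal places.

Ranks of variable 1: 4, 3, 1, 5, 2, 6
Ranks of variable 2: 4, 5, 3, 1, 2, 6
d = r₁ − r₂: 0, -2, -2, 4, 0, 0
d²: 0, 4, 4, 16, 0, 0; Σd² = 24
ρ = 1 − 6·24/(6·35) = 1 − 144/210 = 0.314

0.314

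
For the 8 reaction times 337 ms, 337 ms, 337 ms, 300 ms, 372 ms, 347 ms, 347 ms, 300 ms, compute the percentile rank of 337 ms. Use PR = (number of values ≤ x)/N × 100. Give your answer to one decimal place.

62.5

N = 8.
Strictly below 337: 2. Equal to 337: 3.
PR = 5/8 × 100 = 62.5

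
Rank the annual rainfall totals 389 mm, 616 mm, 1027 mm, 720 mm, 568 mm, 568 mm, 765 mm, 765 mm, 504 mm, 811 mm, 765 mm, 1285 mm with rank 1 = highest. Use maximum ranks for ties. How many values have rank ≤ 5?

Sorted (descending): 1285, 1027, 811, 765, 765, 765, 720, 616, 568, 568, 504, 389
The 3 values of 765 occupy positions 4–6 → each gets rank 6.
The 2 values of 568 occupy positions 9–10 → each gets rank 10.
Ranks ≤ 5: {1, 2, 3} → 3 values.

3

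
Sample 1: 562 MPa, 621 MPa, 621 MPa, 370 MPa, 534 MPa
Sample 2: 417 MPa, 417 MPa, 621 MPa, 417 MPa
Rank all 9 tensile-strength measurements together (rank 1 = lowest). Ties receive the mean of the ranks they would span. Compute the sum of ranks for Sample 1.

28

Sorted (ascending): 370, 417, 417, 417, 534, 562, 621, 621, 621
The 3 values of 417 occupy positions 2–4 → average rank 3.
The 3 values of 621 occupy positions 7–9 → average rank 8.
Sample 1 values → pooled ranks: 562→6, 621→8, 621→8, 370→1, 534→5
Rank sum = 6 + 8 + 8 + 1 + 5 = 28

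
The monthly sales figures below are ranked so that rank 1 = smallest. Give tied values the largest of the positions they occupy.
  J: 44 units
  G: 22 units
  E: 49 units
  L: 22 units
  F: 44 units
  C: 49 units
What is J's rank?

4

Sorted (ascending): 22, 22, 44, 44, 49, 49
The 2 values of 22 occupy positions 1–2 → each gets rank 2.
The 2 values of 44 occupy positions 3–4 → each gets rank 4.
The 2 values of 49 occupy positions 5–6 → each gets rank 6.
J has value 44 units → rank 4.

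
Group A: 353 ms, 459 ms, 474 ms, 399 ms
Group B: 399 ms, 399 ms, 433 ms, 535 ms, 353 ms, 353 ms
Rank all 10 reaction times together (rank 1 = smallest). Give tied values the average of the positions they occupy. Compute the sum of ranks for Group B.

Sorted (ascending): 353, 353, 353, 399, 399, 399, 433, 459, 474, 535
The 3 values of 353 occupy positions 1–3 → average rank 2.
The 3 values of 399 occupy positions 4–6 → average rank 5.
Group B values → pooled ranks: 399→5, 399→5, 433→7, 535→10, 353→2, 353→2
Rank sum = 5 + 5 + 7 + 10 + 2 + 2 = 31

31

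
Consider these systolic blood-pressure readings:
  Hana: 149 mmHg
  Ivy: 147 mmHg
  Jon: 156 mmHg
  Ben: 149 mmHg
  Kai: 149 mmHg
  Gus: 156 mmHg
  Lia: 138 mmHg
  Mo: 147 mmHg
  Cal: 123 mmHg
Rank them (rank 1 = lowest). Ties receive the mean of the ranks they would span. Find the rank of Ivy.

Sorted (ascending): 123, 138, 147, 147, 149, 149, 149, 156, 156
The 2 values of 147 occupy positions 3–4 → average rank (3+4)/2 = 3.5.
The 3 values of 149 occupy positions 5–7 → average rank 6.
The 2 values of 156 occupy positions 8–9 → average rank (8+9)/2 = 8.5.
Ivy has value 147 mmHg → rank 3.5.

3.5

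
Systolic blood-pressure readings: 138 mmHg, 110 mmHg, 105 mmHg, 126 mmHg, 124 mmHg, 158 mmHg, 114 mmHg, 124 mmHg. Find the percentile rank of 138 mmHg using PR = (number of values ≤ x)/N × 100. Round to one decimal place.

87.5

N = 8.
Strictly below 138: 6. Equal to 138: 1.
PR = 7/8 × 100 = 87.5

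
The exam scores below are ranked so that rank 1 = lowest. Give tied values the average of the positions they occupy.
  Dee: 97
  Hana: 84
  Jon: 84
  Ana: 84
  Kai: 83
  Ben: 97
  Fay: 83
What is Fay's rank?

1.5

Sorted (ascending): 83, 83, 84, 84, 84, 97, 97
The 2 values of 83 occupy positions 1–2 → average rank (1+2)/2 = 1.5.
The 3 values of 84 occupy positions 3–5 → average rank 4.
The 2 values of 97 occupy positions 6–7 → average rank (6+7)/2 = 6.5.
Fay has value 83 → rank 1.5.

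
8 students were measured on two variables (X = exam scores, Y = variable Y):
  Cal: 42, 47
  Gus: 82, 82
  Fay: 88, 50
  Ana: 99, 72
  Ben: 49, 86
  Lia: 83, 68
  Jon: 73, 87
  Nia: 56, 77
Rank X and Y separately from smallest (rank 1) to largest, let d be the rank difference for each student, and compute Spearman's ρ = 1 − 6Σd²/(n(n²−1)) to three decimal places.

-0.143

Ranks of variable 1: 1, 5, 7, 8, 2, 6, 4, 3
Ranks of variable 2: 1, 6, 2, 4, 7, 3, 8, 5
d = r₁ − r₂: 0, -1, 5, 4, -5, 3, -4, -2
d²: 0, 1, 25, 16, 25, 9, 16, 4; Σd² = 96
ρ = 1 − 6·96/(8·63) = 1 − 576/504 = -0.143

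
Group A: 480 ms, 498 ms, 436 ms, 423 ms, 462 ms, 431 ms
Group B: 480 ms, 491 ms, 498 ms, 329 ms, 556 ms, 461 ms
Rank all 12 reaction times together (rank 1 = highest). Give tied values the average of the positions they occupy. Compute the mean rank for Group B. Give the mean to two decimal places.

Sorted (descending): 556, 498, 498, 491, 480, 480, 462, 461, 436, 431, 423, 329
The 2 values of 498 occupy positions 2–3 → average rank (2+3)/2 = 2.5.
The 2 values of 480 occupy positions 5–6 → average rank (5+6)/2 = 5.5.
Group B values → pooled ranks: 480→5.5, 491→4, 498→2.5, 329→12, 556→1, 461→8
Mean rank = (5.5 + 4 + 2.5 + 12 + 1 + 8) / 6 = 5.50

5.50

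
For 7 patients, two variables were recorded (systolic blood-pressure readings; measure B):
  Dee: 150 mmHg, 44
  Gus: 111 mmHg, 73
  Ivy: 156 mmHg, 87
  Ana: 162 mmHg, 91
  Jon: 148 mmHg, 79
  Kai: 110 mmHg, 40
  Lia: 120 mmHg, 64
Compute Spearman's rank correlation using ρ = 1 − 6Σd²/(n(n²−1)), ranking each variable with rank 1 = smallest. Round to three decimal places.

Ranks of variable 1: 5, 2, 6, 7, 4, 1, 3
Ranks of variable 2: 2, 4, 6, 7, 5, 1, 3
d = r₁ − r₂: 3, -2, 0, 0, -1, 0, 0
d²: 9, 4, 0, 0, 1, 0, 0; Σd² = 14
ρ = 1 − 6·14/(7·48) = 1 − 84/336 = 0.750

0.750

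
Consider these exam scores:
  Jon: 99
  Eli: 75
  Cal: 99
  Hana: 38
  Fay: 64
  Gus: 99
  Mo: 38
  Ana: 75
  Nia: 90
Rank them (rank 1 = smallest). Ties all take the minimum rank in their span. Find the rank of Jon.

7

Sorted (ascending): 38, 38, 64, 75, 75, 90, 99, 99, 99
The 2 values of 38 occupy positions 1–2 → each gets rank 1.
The 2 values of 75 occupy positions 4–5 → each gets rank 4.
The 3 values of 99 occupy positions 7–9 → each gets rank 7.
Jon has value 99 → rank 7.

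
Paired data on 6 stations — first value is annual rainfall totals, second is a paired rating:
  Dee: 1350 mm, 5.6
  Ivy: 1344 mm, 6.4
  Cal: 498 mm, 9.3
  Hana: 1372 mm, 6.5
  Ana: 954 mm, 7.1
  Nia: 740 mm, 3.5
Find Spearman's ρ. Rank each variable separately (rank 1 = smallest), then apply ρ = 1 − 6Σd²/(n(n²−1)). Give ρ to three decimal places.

-0.257

Ranks of variable 1: 5, 4, 1, 6, 3, 2
Ranks of variable 2: 2, 3, 6, 4, 5, 1
d = r₁ − r₂: 3, 1, -5, 2, -2, 1
d²: 9, 1, 25, 4, 4, 1; Σd² = 44
ρ = 1 − 6·44/(6·35) = 1 − 264/210 = -0.257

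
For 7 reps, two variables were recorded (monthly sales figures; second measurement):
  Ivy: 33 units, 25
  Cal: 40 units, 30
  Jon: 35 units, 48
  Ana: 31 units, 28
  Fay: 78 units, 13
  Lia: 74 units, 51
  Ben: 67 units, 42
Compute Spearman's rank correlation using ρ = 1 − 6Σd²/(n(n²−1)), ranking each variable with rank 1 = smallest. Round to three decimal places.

0.107

Ranks of variable 1: 2, 4, 3, 1, 7, 6, 5
Ranks of variable 2: 2, 4, 6, 3, 1, 7, 5
d = r₁ − r₂: 0, 0, -3, -2, 6, -1, 0
d²: 0, 0, 9, 4, 36, 1, 0; Σd² = 50
ρ = 1 − 6·50/(7·48) = 1 − 300/336 = 0.107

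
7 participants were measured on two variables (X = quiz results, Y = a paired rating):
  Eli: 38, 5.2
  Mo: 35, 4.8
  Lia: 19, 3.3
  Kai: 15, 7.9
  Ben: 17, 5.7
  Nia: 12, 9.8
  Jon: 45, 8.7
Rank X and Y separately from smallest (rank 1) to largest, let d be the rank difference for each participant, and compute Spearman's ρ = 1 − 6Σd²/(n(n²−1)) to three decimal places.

Ranks of variable 1: 6, 5, 4, 2, 3, 1, 7
Ranks of variable 2: 3, 2, 1, 5, 4, 7, 6
d = r₁ − r₂: 3, 3, 3, -3, -1, -6, 1
d²: 9, 9, 9, 9, 1, 36, 1; Σd² = 74
ρ = 1 − 6·74/(7·48) = 1 − 444/336 = -0.321

-0.321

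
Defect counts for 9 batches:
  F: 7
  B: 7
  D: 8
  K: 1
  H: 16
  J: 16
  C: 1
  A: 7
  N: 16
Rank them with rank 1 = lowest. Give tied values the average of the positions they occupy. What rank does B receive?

4

Sorted (ascending): 1, 1, 7, 7, 7, 8, 16, 16, 16
The 2 values of 1 occupy positions 1–2 → average rank (1+2)/2 = 1.5.
The 3 values of 7 occupy positions 3–5 → average rank 4.
The 3 values of 16 occupy positions 7–9 → average rank 8.
B has value 7 → rank 4.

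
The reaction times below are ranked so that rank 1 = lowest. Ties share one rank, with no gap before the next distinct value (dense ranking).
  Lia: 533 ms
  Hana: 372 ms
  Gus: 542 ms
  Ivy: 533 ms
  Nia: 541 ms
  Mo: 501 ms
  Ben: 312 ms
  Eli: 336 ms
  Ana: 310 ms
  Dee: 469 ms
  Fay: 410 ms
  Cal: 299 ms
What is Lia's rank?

Sorted (ascending): 299, 310, 312, 336, 372, 410, 469, 501, 533, 533, 541, 542
The 2 values of 533 share dense rank 9.
Remaining distinct values take the next consecutive integers.
Lia has value 533 ms → rank 9.

9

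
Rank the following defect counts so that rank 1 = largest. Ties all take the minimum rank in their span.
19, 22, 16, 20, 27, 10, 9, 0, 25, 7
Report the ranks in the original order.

5, 3, 6, 4, 1, 7, 8, 10, 2, 9

Sorted (descending): 27, 25, 22, 20, 19, 16, 10, 9, 7, 0
No ties — each value takes its position as its rank.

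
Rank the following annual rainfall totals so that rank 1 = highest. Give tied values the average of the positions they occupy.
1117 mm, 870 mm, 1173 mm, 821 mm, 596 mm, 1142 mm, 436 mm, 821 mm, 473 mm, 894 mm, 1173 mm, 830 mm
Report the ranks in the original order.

4, 6, 1.5, 8.5, 10, 3, 12, 8.5, 11, 5, 1.5, 7

Sorted (descending): 1173, 1173, 1142, 1117, 894, 870, 830, 821, 821, 596, 473, 436
The 2 values of 1173 occupy positions 1–2 → average rank (1+2)/2 = 1.5.
The 2 values of 821 occupy positions 8–9 → average rank (8+9)/2 = 8.5.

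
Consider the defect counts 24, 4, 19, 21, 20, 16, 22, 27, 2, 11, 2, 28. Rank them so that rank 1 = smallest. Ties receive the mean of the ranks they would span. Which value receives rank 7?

20

Sorted (ascending): 2, 2, 4, 11, 16, 19, 20, 21, 22, 24, 27, 28
The 2 values of 2 occupy positions 1–2 → average rank (1+2)/2 = 1.5.
Rank 7 → value 20.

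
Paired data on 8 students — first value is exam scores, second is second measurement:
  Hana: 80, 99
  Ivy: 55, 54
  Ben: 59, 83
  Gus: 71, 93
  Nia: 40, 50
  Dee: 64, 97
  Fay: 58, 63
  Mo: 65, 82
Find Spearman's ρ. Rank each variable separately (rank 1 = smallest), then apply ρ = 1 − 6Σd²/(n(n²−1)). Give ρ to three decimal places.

0.881

Ranks of variable 1: 8, 2, 4, 7, 1, 5, 3, 6
Ranks of variable 2: 8, 2, 5, 6, 1, 7, 3, 4
d = r₁ − r₂: 0, 0, -1, 1, 0, -2, 0, 2
d²: 0, 0, 1, 1, 0, 4, 0, 4; Σd² = 10
ρ = 1 − 6·10/(8·63) = 1 − 60/504 = 0.881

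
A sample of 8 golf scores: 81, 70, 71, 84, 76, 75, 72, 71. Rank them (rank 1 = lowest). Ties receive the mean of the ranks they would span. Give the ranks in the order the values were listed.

Sorted (ascending): 70, 71, 71, 72, 75, 76, 81, 84
The 2 values of 71 occupy positions 2–3 → average rank (2+3)/2 = 2.5.

7, 1, 2.5, 8, 6, 5, 4, 2.5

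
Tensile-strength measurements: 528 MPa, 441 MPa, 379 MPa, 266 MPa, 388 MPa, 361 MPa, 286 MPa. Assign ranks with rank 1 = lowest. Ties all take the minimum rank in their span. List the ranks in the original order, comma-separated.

Sorted (ascending): 266, 286, 361, 379, 388, 441, 528
No ties — each value takes its position as its rank.

7, 6, 4, 1, 5, 3, 2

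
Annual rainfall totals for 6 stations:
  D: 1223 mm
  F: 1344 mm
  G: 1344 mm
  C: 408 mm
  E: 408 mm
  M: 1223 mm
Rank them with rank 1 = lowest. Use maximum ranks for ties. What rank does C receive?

2

Sorted (ascending): 408, 408, 1223, 1223, 1344, 1344
The 2 values of 408 occupy positions 1–2 → each gets rank 2.
The 2 values of 1223 occupy positions 3–4 → each gets rank 4.
The 2 values of 1344 occupy positions 5–6 → each gets rank 6.
C has value 408 mm → rank 2.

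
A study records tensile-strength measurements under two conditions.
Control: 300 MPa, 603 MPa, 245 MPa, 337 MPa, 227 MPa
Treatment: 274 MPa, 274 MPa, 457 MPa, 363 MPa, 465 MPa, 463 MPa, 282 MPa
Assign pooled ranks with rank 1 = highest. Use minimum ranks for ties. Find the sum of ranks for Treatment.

Sorted (descending): 603, 465, 463, 457, 363, 337, 300, 282, 274, 274, 245, 227
The 2 values of 274 occupy positions 9–10 → each gets rank 9.
Treatment values → pooled ranks: 274→9, 274→9, 457→4, 363→5, 465→2, 463→3, 282→8
Rank sum = 9 + 9 + 4 + 5 + 2 + 3 + 8 = 40

40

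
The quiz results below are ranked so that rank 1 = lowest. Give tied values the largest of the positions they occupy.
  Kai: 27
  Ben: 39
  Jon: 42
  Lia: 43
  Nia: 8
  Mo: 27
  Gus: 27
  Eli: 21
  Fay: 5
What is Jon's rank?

Sorted (ascending): 5, 8, 21, 27, 27, 27, 39, 42, 43
The 3 values of 27 occupy positions 4–6 → each gets rank 6.
Jon has value 42 → rank 8.

8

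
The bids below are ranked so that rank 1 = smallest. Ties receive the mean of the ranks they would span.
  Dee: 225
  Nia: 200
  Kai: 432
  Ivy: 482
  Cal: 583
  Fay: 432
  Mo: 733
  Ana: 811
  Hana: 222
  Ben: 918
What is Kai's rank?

4.5

Sorted (ascending): 200, 222, 225, 432, 432, 482, 583, 733, 811, 918
The 2 values of 432 occupy positions 4–5 → average rank (4+5)/2 = 4.5.
Kai has value 432 → rank 4.5.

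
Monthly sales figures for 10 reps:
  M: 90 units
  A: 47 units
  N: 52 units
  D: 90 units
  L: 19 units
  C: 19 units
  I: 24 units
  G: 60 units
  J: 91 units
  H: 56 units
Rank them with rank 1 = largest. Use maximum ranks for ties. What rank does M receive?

3

Sorted (descending): 91, 90, 90, 60, 56, 52, 47, 24, 19, 19
The 2 values of 90 occupy positions 2–3 → each gets rank 3.
The 2 values of 19 occupy positions 9–10 → each gets rank 10.
M has value 90 units → rank 3.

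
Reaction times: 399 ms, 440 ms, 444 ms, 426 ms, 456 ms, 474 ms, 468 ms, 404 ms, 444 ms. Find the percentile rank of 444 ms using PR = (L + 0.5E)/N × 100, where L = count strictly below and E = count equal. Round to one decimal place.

N = 9.
Strictly below 444: 4. Equal to 444: 2.
PR = (4 + 0.5·2)/9 × 100 = 55.6

55.6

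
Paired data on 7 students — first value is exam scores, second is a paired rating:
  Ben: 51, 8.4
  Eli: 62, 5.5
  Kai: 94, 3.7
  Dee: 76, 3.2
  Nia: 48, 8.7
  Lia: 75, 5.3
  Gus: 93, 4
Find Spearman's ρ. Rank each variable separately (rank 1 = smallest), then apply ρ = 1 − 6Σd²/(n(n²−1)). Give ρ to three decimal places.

-0.893

Ranks of variable 1: 2, 3, 7, 5, 1, 4, 6
Ranks of variable 2: 6, 5, 2, 1, 7, 4, 3
d = r₁ − r₂: -4, -2, 5, 4, -6, 0, 3
d²: 16, 4, 25, 16, 36, 0, 9; Σd² = 106
ρ = 1 − 6·106/(7·48) = 1 − 636/336 = -0.893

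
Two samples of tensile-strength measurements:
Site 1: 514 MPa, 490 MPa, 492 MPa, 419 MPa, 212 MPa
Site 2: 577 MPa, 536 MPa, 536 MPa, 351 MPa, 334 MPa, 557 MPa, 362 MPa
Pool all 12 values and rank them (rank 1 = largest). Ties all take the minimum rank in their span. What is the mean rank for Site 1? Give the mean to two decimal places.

Sorted (descending): 577, 557, 536, 536, 514, 492, 490, 419, 362, 351, 334, 212
The 2 values of 536 occupy positions 3–4 → each gets rank 3.
Site 1 values → pooled ranks: 514→5, 490→7, 492→6, 419→8, 212→12
Mean rank = (5 + 7 + 6 + 8 + 12) / 5 = 7.60

7.60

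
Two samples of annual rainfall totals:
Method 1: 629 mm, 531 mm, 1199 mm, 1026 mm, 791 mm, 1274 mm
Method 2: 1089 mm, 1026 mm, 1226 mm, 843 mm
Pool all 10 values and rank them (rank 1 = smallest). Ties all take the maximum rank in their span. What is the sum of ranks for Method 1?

Sorted (ascending): 531, 629, 791, 843, 1026, 1026, 1089, 1199, 1226, 1274
The 2 values of 1026 occupy positions 5–6 → each gets rank 6.
Method 1 values → pooled ranks: 629→2, 531→1, 1199→8, 1026→6, 791→3, 1274→10
Rank sum = 2 + 1 + 8 + 6 + 3 + 10 = 30

30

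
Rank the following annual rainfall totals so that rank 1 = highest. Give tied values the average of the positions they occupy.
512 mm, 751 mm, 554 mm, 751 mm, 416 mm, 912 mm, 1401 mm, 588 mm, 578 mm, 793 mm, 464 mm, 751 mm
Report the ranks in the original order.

10, 5, 9, 5, 12, 2, 1, 7, 8, 3, 11, 5

Sorted (descending): 1401, 912, 793, 751, 751, 751, 588, 578, 554, 512, 464, 416
The 3 values of 751 occupy positions 4–6 → average rank 5.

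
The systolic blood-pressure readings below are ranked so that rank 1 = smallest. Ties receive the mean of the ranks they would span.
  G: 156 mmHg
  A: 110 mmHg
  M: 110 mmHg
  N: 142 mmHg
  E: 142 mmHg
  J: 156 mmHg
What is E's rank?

3.5

Sorted (ascending): 110, 110, 142, 142, 156, 156
The 2 values of 110 occupy positions 1–2 → average rank (1+2)/2 = 1.5.
The 2 values of 142 occupy positions 3–4 → average rank (3+4)/2 = 3.5.
The 2 values of 156 occupy positions 5–6 → average rank (5+6)/2 = 5.5.
E has value 142 mmHg → rank 3.5.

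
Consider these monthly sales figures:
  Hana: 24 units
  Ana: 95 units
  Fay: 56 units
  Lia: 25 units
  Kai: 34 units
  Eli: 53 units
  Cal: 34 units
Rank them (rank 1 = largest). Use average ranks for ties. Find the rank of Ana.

Sorted (descending): 95, 56, 53, 34, 34, 25, 24
The 2 values of 34 occupy positions 4–5 → average rank (4+5)/2 = 4.5.
Ana has value 95 units → rank 1.

1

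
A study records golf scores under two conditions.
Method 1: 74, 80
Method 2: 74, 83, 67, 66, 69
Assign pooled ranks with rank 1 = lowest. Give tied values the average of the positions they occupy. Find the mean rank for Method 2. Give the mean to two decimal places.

Sorted (ascending): 66, 67, 69, 74, 74, 80, 83
The 2 values of 74 occupy positions 4–5 → average rank (4+5)/2 = 4.5.
Method 2 values → pooled ranks: 74→4.5, 83→7, 67→2, 66→1, 69→3
Mean rank = (4.5 + 7 + 2 + 1 + 3) / 5 = 3.50

3.50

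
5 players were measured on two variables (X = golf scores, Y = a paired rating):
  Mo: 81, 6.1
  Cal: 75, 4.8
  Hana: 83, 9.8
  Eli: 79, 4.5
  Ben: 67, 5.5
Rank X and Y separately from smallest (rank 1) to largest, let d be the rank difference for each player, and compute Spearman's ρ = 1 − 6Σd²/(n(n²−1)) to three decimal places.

0.600

Ranks of variable 1: 4, 2, 5, 3, 1
Ranks of variable 2: 4, 2, 5, 1, 3
d = r₁ − r₂: 0, 0, 0, 2, -2
d²: 0, 0, 0, 4, 4; Σd² = 8
ρ = 1 − 6·8/(5·24) = 1 − 48/120 = 0.600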